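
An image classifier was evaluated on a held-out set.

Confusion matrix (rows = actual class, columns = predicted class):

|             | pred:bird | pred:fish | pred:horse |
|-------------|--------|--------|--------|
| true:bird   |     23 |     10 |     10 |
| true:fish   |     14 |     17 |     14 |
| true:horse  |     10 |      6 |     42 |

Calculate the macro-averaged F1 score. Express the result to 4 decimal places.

0.5415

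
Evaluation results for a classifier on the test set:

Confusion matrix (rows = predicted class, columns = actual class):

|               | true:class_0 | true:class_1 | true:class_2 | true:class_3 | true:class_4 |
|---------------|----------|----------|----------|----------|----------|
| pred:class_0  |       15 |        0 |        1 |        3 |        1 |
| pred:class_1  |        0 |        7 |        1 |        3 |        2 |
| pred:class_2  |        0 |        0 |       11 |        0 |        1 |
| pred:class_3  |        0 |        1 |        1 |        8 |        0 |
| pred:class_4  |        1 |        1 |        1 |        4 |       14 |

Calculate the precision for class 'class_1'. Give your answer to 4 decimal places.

One-vs-rest for 'class_1': TP = diagonal; FP = other classes predicted 'class_1'; FN = 'class_1' predicted as other.
precision = TP/(TP+FP).
class_1: TP=7, FP=0+1+3+2=6 → 7/13 = 0.53846

0.5385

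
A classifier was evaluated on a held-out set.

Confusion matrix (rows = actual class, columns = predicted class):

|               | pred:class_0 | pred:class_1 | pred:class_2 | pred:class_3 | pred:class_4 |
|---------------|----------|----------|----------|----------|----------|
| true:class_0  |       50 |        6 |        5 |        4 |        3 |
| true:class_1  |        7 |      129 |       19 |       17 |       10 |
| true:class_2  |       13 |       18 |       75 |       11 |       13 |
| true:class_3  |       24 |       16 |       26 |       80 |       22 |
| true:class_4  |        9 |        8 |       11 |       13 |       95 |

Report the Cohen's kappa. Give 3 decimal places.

Observed agreement pₒ = trace/N = 429/684 = 0.6272
Expected agreement pₑ = Σ (rowᵢ·colᵢ)/N² = (68·103 + 182·177 + 130·136 + 168·125 + 136·143)/684² = 0.2081
κ = (pₒ − pₑ)/(1 − pₑ) = (0.6272 − 0.2081)/(1 − 0.2081) = 0.529

0.529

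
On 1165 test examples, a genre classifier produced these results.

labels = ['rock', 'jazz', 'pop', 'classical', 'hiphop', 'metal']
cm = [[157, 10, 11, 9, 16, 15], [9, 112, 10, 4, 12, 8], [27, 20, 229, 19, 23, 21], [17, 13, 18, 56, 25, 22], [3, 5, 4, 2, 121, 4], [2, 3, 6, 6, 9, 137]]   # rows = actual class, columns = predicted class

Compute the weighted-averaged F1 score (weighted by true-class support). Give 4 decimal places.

Per-class F1 score (2·TP/(2·TP+FP+FN)):
  rock: TP=157, FP=9+27+17+3+2=58, FN=10+11+9+16+15=61 → 314/433 = 0.72517
  jazz: TP=112, FP=10+20+13+5+3=51, FN=9+10+4+12+8=43 → 224/318 = 0.70440
  pop: TP=229, FP=11+10+18+4+6=49, FN=27+20+19+23+21=110 → 458/617 = 0.74230
  classical: TP=56, FP=9+4+19+2+6=40, FN=17+13+18+25+22=95 → 112/247 = 0.45344
  hiphop: TP=121, FP=16+12+23+25+9=85, FN=3+5+4+2+4=18 → 242/345 = 0.70145
  metal: TP=137, FP=15+8+21+22+4=70, FN=2+3+6+6+9=26 → 274/370 = 0.74054
Weighted-F1 score = Σ (supportᵢ/N)·F1 scoreᵢ with N=1165: (218/1165)·0.72517 + (155/1165)·0.70440 + (339/1165)·0.74230 + (151/1165)·0.45344 + (139/1165)·0.70145 + (163/1165)·0.74054 = 0.6915

0.6915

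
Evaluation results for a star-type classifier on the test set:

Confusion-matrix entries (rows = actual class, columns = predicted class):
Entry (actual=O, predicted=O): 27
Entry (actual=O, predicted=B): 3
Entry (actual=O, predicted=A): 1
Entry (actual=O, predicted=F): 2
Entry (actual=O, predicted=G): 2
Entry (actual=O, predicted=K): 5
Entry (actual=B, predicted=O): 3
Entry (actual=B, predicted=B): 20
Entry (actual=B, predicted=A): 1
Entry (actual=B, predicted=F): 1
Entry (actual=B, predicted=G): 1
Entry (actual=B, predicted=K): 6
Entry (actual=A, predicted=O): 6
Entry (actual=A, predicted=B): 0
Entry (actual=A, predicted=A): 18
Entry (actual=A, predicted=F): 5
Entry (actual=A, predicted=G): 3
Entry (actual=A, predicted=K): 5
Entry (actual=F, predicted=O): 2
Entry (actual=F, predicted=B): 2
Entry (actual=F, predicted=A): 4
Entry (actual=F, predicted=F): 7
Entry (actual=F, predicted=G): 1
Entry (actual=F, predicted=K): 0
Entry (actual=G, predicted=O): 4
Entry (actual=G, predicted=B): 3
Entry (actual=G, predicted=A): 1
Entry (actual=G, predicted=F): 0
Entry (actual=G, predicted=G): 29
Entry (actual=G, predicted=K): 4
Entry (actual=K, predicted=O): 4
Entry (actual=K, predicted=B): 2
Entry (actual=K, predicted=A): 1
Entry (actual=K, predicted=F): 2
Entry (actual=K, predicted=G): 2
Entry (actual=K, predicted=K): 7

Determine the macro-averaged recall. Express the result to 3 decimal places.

Per-class recall (TP/(TP+FN)):
  O: TP=27, FN=3+1+2+2+5=13 → 27/40 = 0.6750
  B: TP=20, FN=3+1+1+1+6=12 → 20/32 = 0.6250
  A: TP=18, FN=6+0+5+3+5=19 → 18/37 = 0.4865
  F: TP=7, FN=2+2+4+1+0=9 → 7/16 = 0.4375
  G: TP=29, FN=4+3+1+0+4=12 → 29/41 = 0.7073
  K: TP=7, FN=4+2+1+2+2=11 → 7/18 = 0.3889
Macro-recall = mean = (0.6750 + 0.6250 + 0.4865 + 0.4375 + 0.7073 + 0.3889) / 6 = 0.553

0.553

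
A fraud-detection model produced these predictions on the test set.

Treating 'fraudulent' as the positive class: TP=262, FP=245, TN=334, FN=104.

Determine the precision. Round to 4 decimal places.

Precision = TP/(TP+FP) = 262/(262+245) = 262/507 = 0.5168

0.5168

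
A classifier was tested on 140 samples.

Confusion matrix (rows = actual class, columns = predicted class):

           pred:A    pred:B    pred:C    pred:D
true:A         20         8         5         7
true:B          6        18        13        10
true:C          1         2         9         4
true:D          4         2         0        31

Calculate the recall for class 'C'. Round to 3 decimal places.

recall = TP/(TP+FN).
C: TP=9, FN=1+2+4=7 → 9/16 = 0.5625

0.563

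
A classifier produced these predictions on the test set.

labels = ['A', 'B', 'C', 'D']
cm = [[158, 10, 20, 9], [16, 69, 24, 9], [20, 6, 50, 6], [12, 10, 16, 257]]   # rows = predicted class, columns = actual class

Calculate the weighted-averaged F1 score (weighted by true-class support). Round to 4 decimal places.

0.7675

Per-class F1 score (2·TP/(2·TP+FP+FN)):
  A: TP=158, FP=10+20+9=39, FN=16+20+12=48 → 316/403 = 0.78412
  B: TP=69, FP=16+24+9=49, FN=10+6+10=26 → 138/213 = 0.64789
  C: TP=50, FP=20+6+6=32, FN=20+24+16=60 → 100/192 = 0.52083
  D: TP=257, FP=12+10+16=38, FN=9+9+6=24 → 514/576 = 0.89236
Weighted-F1 score = Σ (supportᵢ/N)·F1 scoreᵢ with N=692: (206/692)·0.78412 + (95/692)·0.64789 + (110/692)·0.52083 + (281/692)·0.89236 = 0.7675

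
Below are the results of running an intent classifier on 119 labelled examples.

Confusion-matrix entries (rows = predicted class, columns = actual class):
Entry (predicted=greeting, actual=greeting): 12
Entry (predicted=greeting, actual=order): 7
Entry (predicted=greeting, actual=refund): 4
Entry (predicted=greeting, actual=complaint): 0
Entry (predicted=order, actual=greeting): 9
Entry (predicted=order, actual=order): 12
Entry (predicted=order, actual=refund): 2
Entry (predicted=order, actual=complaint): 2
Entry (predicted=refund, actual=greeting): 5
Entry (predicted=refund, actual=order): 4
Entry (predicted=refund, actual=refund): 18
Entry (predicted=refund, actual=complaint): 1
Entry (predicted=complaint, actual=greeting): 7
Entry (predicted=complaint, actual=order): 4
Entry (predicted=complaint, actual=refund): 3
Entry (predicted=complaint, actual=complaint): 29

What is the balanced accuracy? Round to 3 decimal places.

0.595

Balanced accuracy = mean of per-class recall.
  greeting: recall = 12/33 = 0.3636
  order: recall = 12/27 = 0.4444
  refund: recall = 18/27 = 0.6667
  complaint: recall = 29/32 = 0.9063
Mean = (0.3636 + 0.4444 + 0.6667 + 0.9063) / 4 = 0.595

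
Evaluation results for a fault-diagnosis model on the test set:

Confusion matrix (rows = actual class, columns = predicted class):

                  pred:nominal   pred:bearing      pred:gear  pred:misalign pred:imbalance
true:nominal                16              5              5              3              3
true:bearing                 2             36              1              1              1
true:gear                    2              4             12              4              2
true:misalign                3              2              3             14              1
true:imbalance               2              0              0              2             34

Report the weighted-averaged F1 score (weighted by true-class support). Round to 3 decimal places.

Per-class F1 score (2·TP/(2·TP+FP+FN)):
  nominal: TP=16, FP=2+2+3+2=9, FN=5+5+3+3=16 → 32/57 = 0.5614
  bearing: TP=36, FP=5+4+2+0=11, FN=2+1+1+1=5 → 72/88 = 0.8182
  gear: TP=12, FP=5+1+3+0=9, FN=2+4+4+2=12 → 24/45 = 0.5333
  misalign: TP=14, FP=3+1+4+2=10, FN=3+2+3+1=9 → 28/47 = 0.5957
  imbalance: TP=34, FP=3+1+2+1=7, FN=2+0+0+2=4 → 68/79 = 0.8608
Weighted-F1 score = Σ (supportᵢ/N)·F1 scoreᵢ with N=158: (32/158)·0.5614 + (41/158)·0.8182 + (24/158)·0.5333 + (23/158)·0.5957 + (38/158)·0.8608 = 0.701

0.701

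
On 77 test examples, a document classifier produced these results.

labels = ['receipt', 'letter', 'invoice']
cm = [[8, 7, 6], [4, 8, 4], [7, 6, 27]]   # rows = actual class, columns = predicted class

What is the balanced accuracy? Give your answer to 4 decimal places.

0.5187

Balanced accuracy = mean of per-class recall.
  receipt: recall = 8/21 = 0.38095
  letter: recall = 8/16 = 0.50000
  invoice: recall = 27/40 = 0.67500
Mean = (0.38095 + 0.50000 + 0.67500) / 3 = 0.5187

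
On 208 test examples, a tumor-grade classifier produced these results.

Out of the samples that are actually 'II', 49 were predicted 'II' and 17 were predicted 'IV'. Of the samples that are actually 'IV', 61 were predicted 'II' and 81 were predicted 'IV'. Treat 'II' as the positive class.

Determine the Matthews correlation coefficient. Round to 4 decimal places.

0.2917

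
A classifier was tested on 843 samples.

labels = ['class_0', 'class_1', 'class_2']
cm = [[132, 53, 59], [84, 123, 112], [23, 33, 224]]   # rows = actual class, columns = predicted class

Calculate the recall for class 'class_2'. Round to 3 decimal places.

One-vs-rest for 'class_2': TP = diagonal; FP = other classes predicted 'class_2'; FN = 'class_2' predicted as other.
recall = TP/(TP+FN).
class_2: TP=224, FN=23+33=56 → 224/280 = 0.8000

0.800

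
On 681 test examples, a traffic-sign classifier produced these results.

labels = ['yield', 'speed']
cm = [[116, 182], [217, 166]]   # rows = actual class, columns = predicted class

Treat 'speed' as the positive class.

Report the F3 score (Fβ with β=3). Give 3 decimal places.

0.437

Fβ = (1+β²)·TP / ((1+β²)·TP + β²·FN + FP), with β²=9
= 10·166 / (10·166 + 9·217 + 182) = 0.437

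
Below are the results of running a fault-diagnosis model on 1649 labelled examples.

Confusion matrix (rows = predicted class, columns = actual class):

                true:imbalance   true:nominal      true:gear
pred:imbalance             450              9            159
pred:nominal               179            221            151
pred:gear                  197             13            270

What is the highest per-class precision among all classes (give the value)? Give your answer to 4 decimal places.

0.7282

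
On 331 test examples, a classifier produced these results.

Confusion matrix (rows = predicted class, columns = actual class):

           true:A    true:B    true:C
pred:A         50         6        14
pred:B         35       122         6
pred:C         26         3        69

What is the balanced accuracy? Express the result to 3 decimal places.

Balanced accuracy = mean of per-class recall.
  A: recall = 50/111 = 0.4505
  B: recall = 122/131 = 0.9313
  C: recall = 69/89 = 0.7753
Mean = (0.4505 + 0.9313 + 0.7753) / 3 = 0.719

0.719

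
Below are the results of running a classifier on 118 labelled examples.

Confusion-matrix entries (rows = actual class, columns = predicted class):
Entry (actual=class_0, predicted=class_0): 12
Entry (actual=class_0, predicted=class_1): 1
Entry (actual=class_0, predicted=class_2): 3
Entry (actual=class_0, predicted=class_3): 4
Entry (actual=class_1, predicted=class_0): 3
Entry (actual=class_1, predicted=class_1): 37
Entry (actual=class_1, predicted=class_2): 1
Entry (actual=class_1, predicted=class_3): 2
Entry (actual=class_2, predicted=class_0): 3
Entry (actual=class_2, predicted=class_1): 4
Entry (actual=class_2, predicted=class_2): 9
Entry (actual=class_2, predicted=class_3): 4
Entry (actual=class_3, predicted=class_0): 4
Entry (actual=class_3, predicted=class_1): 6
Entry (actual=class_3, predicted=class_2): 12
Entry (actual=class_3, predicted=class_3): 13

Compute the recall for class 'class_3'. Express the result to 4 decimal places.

recall = TP/(TP+FN).
class_3: TP=13, FN=4+6+12=22 → 13/35 = 0.37143

0.3714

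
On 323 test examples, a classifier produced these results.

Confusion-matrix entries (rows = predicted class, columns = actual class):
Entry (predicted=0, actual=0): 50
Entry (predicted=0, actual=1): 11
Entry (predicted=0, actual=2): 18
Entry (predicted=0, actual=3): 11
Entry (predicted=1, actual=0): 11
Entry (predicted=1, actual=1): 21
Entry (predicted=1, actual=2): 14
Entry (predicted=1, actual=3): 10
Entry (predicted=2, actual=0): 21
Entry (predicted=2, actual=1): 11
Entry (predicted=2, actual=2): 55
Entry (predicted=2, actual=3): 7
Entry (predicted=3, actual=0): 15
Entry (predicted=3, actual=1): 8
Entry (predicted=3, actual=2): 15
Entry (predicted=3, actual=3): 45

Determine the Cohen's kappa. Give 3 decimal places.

Observed agreement pₒ = trace/N = 171/323 = 0.5294
Expected agreement pₑ = Σ (rowᵢ·colᵢ)/N² = (97·90 + 51·56 + 102·94 + 73·83)/323² = 0.2610
κ = (pₒ − pₑ)/(1 − pₑ) = (0.5294 − 0.2610)/(1 − 0.2610) = 0.363

0.363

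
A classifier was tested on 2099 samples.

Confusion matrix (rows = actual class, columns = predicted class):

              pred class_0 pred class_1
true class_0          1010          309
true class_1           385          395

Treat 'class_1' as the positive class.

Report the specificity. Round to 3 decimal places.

0.766

Specificity = TN/(TN+FP) = 1010/(1010+309) = 0.766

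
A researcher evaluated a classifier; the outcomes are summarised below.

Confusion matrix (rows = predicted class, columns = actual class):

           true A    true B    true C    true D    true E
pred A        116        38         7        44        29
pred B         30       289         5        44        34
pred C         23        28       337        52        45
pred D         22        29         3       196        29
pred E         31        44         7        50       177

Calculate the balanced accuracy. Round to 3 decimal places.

Balanced accuracy = mean of per-class recall.
  A: recall = 116/222 = 0.5225
  B: recall = 289/428 = 0.6752
  C: recall = 337/359 = 0.9387
  D: recall = 196/386 = 0.5078
  E: recall = 177/314 = 0.5637
Mean = (0.5225 + 0.6752 + 0.9387 + 0.5078 + 0.5637) / 5 = 0.642

0.642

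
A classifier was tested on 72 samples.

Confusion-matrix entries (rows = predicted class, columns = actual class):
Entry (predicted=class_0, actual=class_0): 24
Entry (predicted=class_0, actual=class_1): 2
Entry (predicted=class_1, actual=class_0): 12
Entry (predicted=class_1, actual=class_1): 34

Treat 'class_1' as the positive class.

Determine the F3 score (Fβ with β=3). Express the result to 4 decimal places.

0.9189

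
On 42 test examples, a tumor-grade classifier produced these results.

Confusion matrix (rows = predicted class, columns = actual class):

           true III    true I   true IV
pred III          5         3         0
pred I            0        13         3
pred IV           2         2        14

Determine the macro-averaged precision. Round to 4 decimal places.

Per-class precision (TP/(TP+FP)):
  III: TP=5, FP=3+0=3 → 5/8 = 0.62500
  I: TP=13, FP=0+3=3 → 13/16 = 0.81250
  IV: TP=14, FP=2+2=4 → 14/18 = 0.77778
Macro-precision = mean = (0.62500 + 0.81250 + 0.77778) / 3 = 0.7384

0.7384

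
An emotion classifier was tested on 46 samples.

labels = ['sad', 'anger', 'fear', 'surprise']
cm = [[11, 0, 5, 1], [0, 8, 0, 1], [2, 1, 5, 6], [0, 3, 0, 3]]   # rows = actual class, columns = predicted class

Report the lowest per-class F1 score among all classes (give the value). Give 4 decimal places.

Per-class F1 score (2·TP/(2·TP+FP+FN)):
  sad: TP=11, FP=0+2+0=2, FN=0+5+1=6 → 22/30 = 0.73333
  anger: TP=8, FP=0+1+3=4, FN=0+0+1=1 → 16/21 = 0.76190
  fear: TP=5, FP=5+0+0=5, FN=2+1+6=9 → 10/24 = 0.41667
  surprise: TP=3, FP=1+1+6=8, FN=0+3+0=3 → 6/17 = 0.35294
Lowest is class 'surprise' with F1 score = 0.3529.

0.3529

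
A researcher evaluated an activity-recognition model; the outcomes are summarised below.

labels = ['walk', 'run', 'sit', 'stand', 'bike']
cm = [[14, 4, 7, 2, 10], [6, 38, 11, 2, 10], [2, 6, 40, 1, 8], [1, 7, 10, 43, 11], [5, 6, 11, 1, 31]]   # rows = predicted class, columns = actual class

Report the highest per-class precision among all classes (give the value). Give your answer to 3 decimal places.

0.702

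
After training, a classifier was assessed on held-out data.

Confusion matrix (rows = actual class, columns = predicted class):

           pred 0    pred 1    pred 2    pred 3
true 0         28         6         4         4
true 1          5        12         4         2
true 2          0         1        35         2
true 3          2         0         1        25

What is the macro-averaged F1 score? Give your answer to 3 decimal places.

0.743

Per-class F1 score (2·TP/(2·TP+FP+FN)):
  0: TP=28, FP=5+0+2=7, FN=6+4+4=14 → 56/77 = 0.7273
  1: TP=12, FP=6+1+0=7, FN=5+4+2=11 → 24/42 = 0.5714
  2: TP=35, FP=4+4+1=9, FN=0+1+2=3 → 70/82 = 0.8537
  3: TP=25, FP=4+2+2=8, FN=2+0+1=3 → 50/61 = 0.8197
Macro-F1 score = mean = (0.7273 + 0.5714 + 0.8537 + 0.8197) / 4 = 0.743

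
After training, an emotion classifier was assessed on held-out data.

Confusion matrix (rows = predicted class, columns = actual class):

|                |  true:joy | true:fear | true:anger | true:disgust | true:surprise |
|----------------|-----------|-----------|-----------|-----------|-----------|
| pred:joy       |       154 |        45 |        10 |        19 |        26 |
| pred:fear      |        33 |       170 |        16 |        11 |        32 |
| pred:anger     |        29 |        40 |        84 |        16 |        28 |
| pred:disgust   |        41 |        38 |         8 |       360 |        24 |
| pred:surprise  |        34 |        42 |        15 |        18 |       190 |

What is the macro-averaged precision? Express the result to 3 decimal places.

0.616

Per-class precision (TP/(TP+FP)):
  joy: TP=154, FP=45+10+19+26=100 → 154/254 = 0.6063
  fear: TP=170, FP=33+16+11+32=92 → 170/262 = 0.6489
  anger: TP=84, FP=29+40+16+28=113 → 84/197 = 0.4264
  disgust: TP=360, FP=41+38+8+24=111 → 360/471 = 0.7643
  surprise: TP=190, FP=34+42+15+18=109 → 190/299 = 0.6355
Macro-precision = mean = (0.6063 + 0.6489 + 0.4264 + 0.7643 + 0.6355) / 5 = 0.616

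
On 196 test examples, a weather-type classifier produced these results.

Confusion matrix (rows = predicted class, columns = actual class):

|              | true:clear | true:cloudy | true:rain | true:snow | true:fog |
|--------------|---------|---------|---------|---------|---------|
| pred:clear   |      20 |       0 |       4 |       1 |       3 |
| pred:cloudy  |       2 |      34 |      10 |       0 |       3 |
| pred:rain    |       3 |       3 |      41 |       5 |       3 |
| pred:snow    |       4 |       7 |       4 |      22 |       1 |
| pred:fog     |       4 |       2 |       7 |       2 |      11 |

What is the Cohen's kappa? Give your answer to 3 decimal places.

Observed agreement pₒ = trace/N = 128/196 = 0.6531
Expected agreement pₑ = Σ (rowᵢ·colᵢ)/N² = (33·28 + 46·49 + 66·55 + 30·38 + 21·26)/196² = 0.2211
κ = (pₒ − pₑ)/(1 − pₑ) = (0.6531 − 0.2211)/(1 − 0.2211) = 0.555

0.555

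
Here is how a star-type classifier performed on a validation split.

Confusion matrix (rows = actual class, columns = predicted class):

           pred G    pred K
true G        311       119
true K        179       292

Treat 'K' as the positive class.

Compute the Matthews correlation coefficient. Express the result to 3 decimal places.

MCC = (TP·TN − FP·FN) / √((TP+FP)(TP+FN)(TN+FP)(TN+FN))
Numerator = 292·311 − 119·179 = 69511
Denominator = √(411·471·430·490) = √40787516700 = 201959.1956
MCC = 69511 / 201959.1956 = 0.344

0.344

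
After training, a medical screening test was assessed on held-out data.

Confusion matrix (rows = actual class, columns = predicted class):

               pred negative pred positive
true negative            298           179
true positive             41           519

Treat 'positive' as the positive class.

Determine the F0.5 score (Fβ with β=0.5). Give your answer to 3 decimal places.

Fβ = (1+β²)·TP / ((1+β²)·TP + β²·FN + FP), with β²=1/4
= 1.25·519 / (1.25·519 + 0.25·41 + 179) = 0.774

0.774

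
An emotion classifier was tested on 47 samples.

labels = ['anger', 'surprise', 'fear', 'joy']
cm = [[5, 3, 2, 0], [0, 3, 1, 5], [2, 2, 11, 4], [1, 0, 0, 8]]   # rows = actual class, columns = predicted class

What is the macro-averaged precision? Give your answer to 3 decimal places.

Per-class precision (TP/(TP+FP)):
  anger: TP=5, FP=0+2+1=3 → 5/8 = 0.6250
  surprise: TP=3, FP=3+2+0=5 → 3/8 = 0.3750
  fear: TP=11, FP=2+1+0=3 → 11/14 = 0.7857
  joy: TP=8, FP=0+5+4=9 → 8/17 = 0.4706
Macro-precision = mean = (0.6250 + 0.3750 + 0.7857 + 0.4706) / 4 = 0.564

0.564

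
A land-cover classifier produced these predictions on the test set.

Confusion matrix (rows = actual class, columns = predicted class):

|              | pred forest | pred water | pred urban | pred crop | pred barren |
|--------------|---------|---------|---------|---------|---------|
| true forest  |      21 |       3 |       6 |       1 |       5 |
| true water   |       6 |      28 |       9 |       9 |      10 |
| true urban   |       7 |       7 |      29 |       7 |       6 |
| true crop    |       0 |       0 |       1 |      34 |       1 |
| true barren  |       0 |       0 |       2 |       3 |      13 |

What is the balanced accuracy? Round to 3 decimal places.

Balanced accuracy = mean of per-class recall.
  forest: recall = 21/36 = 0.5833
  water: recall = 28/62 = 0.4516
  urban: recall = 29/56 = 0.5179
  crop: recall = 34/36 = 0.9444
  barren: recall = 13/18 = 0.7222
Mean = (0.5833 + 0.4516 + 0.5179 + 0.9444 + 0.7222) / 5 = 0.644

0.644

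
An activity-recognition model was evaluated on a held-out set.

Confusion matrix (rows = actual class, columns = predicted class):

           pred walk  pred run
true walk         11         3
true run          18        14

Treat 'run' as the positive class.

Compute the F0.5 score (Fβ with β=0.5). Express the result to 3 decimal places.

Fβ = (1+β²)·TP / ((1+β²)·TP + β²·FN + FP), with β²=1/4
= 1.25·14 / (1.25·14 + 0.25·18 + 3) = 0.700

0.700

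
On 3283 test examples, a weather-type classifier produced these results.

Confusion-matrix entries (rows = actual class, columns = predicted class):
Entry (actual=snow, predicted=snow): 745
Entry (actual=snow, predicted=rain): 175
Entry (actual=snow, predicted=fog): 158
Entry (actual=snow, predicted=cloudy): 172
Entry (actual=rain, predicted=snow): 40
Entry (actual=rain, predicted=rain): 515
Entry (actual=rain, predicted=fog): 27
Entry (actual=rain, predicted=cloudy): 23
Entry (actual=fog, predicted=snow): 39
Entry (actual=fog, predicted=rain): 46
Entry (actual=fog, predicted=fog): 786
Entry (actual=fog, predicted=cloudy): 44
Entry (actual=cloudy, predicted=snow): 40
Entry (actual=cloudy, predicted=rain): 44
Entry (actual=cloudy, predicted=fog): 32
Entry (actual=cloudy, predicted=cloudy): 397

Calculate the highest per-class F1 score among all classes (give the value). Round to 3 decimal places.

Per-class F1 score (2·TP/(2·TP+FP+FN)):
  snow: TP=745, FP=40+39+40=119, FN=175+158+172=505 → 1490/2114 = 0.7048
  rain: TP=515, FP=175+46+44=265, FN=40+27+23=90 → 1030/1385 = 0.7437
  fog: TP=786, FP=158+27+32=217, FN=39+46+44=129 → 1572/1918 = 0.8196
  cloudy: TP=397, FP=172+23+44=239, FN=40+44+32=116 → 794/1149 = 0.6910
Highest is class 'fog' with F1 score = 0.820.

0.820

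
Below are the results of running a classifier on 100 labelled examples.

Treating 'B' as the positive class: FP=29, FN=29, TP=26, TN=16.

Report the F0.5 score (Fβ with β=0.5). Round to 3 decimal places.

0.473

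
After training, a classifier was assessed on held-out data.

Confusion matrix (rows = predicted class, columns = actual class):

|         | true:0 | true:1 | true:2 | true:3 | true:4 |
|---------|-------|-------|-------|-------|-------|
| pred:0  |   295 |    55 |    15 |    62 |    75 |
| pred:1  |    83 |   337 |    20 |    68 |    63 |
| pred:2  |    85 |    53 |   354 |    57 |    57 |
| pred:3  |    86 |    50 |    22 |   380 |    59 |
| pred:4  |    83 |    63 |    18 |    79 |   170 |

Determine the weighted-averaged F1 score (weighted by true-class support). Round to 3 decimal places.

0.566

Per-class F1 score (2·TP/(2·TP+FP+FN)):
  0: TP=295, FP=55+15+62+75=207, FN=83+85+86+83=337 → 590/1134 = 0.5203
  1: TP=337, FP=83+20+68+63=234, FN=55+53+50+63=221 → 674/1129 = 0.5970
  2: TP=354, FP=85+53+57+57=252, FN=15+20+22+18=75 → 708/1035 = 0.6841
  3: TP=380, FP=86+50+22+59=217, FN=62+68+57+79=266 → 760/1243 = 0.6114
  4: TP=170, FP=83+63+18+79=243, FN=75+63+57+59=254 → 340/837 = 0.4062
Weighted-F1 score = Σ (supportᵢ/N)·F1 scoreᵢ with N=2689: (632/2689)·0.5203 + (558/2689)·0.5970 + (429/2689)·0.6841 + (646/2689)·0.6114 + (424/2689)·0.4062 = 0.566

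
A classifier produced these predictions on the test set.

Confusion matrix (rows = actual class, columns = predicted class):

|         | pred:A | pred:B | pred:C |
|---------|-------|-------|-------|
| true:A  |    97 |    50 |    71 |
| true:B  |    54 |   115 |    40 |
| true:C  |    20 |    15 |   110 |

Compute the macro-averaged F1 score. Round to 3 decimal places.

Per-class F1 score (2·TP/(2·TP+FP+FN)):
  A: TP=97, FP=54+20=74, FN=50+71=121 → 194/389 = 0.4987
  B: TP=115, FP=50+15=65, FN=54+40=94 → 230/389 = 0.5913
  C: TP=110, FP=71+40=111, FN=20+15=35 → 220/366 = 0.6011
Macro-F1 score = mean = (0.4987 + 0.5913 + 0.6011) / 3 = 0.564

0.564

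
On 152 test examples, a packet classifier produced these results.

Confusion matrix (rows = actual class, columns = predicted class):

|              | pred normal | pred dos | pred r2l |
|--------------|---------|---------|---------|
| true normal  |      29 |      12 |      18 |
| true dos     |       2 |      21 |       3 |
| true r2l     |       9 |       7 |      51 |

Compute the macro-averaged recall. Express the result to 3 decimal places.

Per-class recall (TP/(TP+FN)):
  normal: TP=29, FN=12+18=30 → 29/59 = 0.4915
  dos: TP=21, FN=2+3=5 → 21/26 = 0.8077
  r2l: TP=51, FN=9+7=16 → 51/67 = 0.7612
Macro-recall = mean = (0.4915 + 0.8077 + 0.7612) / 3 = 0.687

0.687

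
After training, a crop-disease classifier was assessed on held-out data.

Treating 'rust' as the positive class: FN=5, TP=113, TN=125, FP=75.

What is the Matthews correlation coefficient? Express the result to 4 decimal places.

MCC = (TP·TN − FP·FN) / √((TP+FP)(TP+FN)(TN+FP)(TN+FN))
Numerator = 113·125 − 75·5 = 13750
Denominator = √(188·118·200·130) = √576784000 = 24016.3278
MCC = 13750 / 24016.3278 = 0.5725

0.5725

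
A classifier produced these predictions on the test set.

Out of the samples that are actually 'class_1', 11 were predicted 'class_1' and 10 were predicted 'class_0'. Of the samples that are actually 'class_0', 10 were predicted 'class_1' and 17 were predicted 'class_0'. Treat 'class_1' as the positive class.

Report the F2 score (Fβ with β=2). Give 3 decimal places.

0.524

Fβ = (1+β²)·TP / ((1+β²)·TP + β²·FN + FP), with β²=4
= 5·11 / (5·11 + 4·10 + 10) = 0.524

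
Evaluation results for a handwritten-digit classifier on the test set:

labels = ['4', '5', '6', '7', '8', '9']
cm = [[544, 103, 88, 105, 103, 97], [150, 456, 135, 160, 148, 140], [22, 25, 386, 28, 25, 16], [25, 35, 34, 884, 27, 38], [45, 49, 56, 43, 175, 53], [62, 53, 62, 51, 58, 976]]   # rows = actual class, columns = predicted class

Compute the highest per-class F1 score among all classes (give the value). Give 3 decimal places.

0.764

Per-class F1 score (2·TP/(2·TP+FP+FN)):
  4: TP=544, FP=150+22+25+45+62=304, FN=103+88+105+103+97=496 → 1088/1888 = 0.5763
  5: TP=456, FP=103+25+35+49+53=265, FN=150+135+160+148+140=733 → 912/1910 = 0.4775
  6: TP=386, FP=88+135+34+56+62=375, FN=22+25+28+25+16=116 → 772/1263 = 0.6112
  7: TP=884, FP=105+160+28+43+51=387, FN=25+35+34+27+38=159 → 1768/2314 = 0.7640
  8: TP=175, FP=103+148+25+27+58=361, FN=45+49+56+43+53=246 → 350/957 = 0.3657
  9: TP=976, FP=97+140+16+38+53=344, FN=62+53+62+51+58=286 → 1952/2582 = 0.7560
Highest is class '7' with F1 score = 0.764.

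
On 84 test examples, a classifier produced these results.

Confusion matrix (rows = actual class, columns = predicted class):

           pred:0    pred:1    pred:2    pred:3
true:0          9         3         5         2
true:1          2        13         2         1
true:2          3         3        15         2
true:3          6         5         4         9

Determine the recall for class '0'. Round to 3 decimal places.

0.474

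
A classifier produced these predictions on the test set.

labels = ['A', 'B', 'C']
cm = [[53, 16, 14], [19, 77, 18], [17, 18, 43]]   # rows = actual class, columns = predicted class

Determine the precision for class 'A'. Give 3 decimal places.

0.596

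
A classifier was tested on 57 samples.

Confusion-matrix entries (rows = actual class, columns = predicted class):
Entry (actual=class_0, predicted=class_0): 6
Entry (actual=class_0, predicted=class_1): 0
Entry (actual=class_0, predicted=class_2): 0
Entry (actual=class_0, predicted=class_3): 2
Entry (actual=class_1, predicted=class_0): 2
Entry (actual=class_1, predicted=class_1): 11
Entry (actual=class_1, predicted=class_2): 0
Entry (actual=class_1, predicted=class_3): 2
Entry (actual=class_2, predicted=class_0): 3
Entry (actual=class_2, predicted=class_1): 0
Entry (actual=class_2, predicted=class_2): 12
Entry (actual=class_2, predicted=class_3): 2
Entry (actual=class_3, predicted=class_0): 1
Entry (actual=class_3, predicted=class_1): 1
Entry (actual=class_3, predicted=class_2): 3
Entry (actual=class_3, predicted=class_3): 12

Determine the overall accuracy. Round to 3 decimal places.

Accuracy = trace / total = (6+11+12+12=41) / 57 = 41/57 = 0.719

0.719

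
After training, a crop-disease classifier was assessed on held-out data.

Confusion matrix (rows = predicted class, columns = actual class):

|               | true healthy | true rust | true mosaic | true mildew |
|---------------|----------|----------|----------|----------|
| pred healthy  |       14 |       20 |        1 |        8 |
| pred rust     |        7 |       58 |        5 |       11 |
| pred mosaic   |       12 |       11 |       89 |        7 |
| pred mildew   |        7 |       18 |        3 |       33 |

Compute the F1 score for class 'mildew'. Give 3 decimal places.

One-vs-rest for 'mildew': TP = diagonal; FP = other classes predicted 'mildew'; FN = 'mildew' predicted as other.
F1 score = 2·TP/(2·TP+FP+FN).
mildew: TP=33, FP=7+18+3=28, FN=8+11+7=26 → 66/120 = 0.5500

0.550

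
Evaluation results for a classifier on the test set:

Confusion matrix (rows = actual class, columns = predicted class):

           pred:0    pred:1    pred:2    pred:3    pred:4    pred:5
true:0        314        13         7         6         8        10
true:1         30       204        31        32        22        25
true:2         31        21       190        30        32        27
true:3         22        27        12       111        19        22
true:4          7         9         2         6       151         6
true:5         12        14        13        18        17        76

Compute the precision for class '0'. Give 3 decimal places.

0.755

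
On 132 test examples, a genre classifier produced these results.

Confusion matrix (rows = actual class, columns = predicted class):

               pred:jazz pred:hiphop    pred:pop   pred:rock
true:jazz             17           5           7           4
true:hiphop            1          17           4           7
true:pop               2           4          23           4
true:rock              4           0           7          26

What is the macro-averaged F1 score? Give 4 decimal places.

Per-class F1 score (2·TP/(2·TP+FP+FN)):
  jazz: TP=17, FP=1+2+4=7, FN=5+7+4=16 → 34/57 = 0.59649
  hiphop: TP=17, FP=5+4+0=9, FN=1+4+7=12 → 34/55 = 0.61818
  pop: TP=23, FP=7+4+7=18, FN=2+4+4=10 → 46/74 = 0.62162
  rock: TP=26, FP=4+7+4=15, FN=4+0+7=11 → 52/78 = 0.66667
Macro-F1 score = mean = (0.59649 + 0.61818 + 0.62162 + 0.66667) / 4 = 0.6257

0.6257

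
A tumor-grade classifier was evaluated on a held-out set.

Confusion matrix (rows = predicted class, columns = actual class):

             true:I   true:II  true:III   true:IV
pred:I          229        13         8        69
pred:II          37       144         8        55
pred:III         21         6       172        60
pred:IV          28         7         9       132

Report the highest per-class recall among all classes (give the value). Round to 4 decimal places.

0.8731

Per-class recall (TP/(TP+FN)):
  I: TP=229, FN=37+21+28=86 → 229/315 = 0.72698
  II: TP=144, FN=13+6+7=26 → 144/170 = 0.84706
  III: TP=172, FN=8+8+9=25 → 172/197 = 0.87310
  IV: TP=132, FN=69+55+60=184 → 132/316 = 0.41772
Highest is class 'III' with recall = 0.8731.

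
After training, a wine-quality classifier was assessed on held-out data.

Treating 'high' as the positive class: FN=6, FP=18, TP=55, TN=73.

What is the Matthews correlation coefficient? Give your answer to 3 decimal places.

MCC = (TP·TN − FP·FN) / √((TP+FP)(TP+FN)(TN+FP)(TN+FN))
Numerator = 55·73 − 18·6 = 3907
Denominator = √(73·61·91·79) = √32012617 = 5657.9693
MCC = 3907 / 5657.9693 = 0.691

0.691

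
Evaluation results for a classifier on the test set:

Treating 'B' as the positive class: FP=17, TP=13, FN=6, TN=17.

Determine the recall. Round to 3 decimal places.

Recall = TP/(TP+FN) = 13/(13+6) = 13/19 = 0.684

0.684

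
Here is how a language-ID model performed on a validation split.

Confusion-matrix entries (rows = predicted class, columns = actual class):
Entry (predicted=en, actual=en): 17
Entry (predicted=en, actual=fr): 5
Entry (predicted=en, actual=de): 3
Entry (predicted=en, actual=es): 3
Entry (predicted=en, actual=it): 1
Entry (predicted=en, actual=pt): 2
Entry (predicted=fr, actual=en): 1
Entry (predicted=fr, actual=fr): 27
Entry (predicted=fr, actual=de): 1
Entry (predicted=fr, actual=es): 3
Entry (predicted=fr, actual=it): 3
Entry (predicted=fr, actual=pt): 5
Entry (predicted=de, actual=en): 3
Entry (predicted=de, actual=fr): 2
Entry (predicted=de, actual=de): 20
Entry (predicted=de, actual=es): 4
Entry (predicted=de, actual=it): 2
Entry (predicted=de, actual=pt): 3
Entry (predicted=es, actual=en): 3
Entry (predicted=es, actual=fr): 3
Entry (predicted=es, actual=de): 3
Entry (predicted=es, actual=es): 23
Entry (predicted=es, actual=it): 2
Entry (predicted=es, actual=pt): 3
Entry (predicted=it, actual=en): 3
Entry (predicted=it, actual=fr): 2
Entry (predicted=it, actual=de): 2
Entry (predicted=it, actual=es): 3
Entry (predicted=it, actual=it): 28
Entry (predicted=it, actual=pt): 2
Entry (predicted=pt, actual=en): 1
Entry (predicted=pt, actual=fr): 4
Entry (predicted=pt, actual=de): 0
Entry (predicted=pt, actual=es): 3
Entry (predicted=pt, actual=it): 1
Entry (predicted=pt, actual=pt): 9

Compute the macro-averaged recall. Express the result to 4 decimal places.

0.6077

Per-class recall (TP/(TP+FN)):
  en: TP=17, FN=1+3+3+3+1=11 → 17/28 = 0.60714
  fr: TP=27, FN=5+2+3+2+4=16 → 27/43 = 0.62791
  de: TP=20, FN=3+1+3+2+0=9 → 20/29 = 0.68966
  es: TP=23, FN=3+3+4+3+3=16 → 23/39 = 0.58974
  it: TP=28, FN=1+3+2+2+1=9 → 28/37 = 0.75676
  pt: TP=9, FN=2+5+3+3+2=15 → 9/24 = 0.37500
Macro-recall = mean = (0.60714 + 0.62791 + 0.68966 + 0.58974 + 0.75676 + 0.37500) / 6 = 0.6077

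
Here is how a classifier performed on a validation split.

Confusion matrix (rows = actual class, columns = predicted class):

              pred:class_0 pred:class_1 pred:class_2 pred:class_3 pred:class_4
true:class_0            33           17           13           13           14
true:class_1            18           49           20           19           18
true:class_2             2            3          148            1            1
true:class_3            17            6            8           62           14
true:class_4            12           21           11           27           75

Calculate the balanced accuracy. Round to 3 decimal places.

0.562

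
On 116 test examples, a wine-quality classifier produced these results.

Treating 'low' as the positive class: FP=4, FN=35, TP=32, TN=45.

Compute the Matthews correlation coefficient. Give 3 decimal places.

MCC = (TP·TN − FP·FN) / √((TP+FP)(TP+FN)(TN+FP)(TN+FN))
Numerator = 32·45 − 4·35 = 1300
Denominator = √(36·67·49·80) = √9455040 = 3074.9049
MCC = 1300 / 3074.9049 = 0.423

0.423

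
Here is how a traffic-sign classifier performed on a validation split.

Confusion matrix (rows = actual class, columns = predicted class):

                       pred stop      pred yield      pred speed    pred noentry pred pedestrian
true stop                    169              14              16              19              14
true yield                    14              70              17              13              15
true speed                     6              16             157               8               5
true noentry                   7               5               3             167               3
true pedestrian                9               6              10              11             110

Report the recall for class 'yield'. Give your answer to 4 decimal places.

One-vs-rest for 'yield': TP = diagonal; FP = other classes predicted 'yield'; FN = 'yield' predicted as other.
recall = TP/(TP+FN).
yield: TP=70, FN=14+17+13+15=59 → 70/129 = 0.54264

0.5426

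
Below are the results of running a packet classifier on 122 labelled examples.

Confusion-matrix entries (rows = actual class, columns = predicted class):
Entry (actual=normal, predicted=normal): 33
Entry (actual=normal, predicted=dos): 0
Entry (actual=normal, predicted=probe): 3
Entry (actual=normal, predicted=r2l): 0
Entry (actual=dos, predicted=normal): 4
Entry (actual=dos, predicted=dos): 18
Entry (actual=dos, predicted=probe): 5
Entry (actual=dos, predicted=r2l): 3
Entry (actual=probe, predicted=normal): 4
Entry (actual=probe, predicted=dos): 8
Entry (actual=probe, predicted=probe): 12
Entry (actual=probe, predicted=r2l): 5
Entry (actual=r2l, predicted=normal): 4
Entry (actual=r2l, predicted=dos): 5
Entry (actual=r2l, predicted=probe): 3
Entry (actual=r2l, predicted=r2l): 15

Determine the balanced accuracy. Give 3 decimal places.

0.622

Balanced accuracy = mean of per-class recall.
  normal: recall = 33/36 = 0.9167
  dos: recall = 18/30 = 0.6000
  probe: recall = 12/29 = 0.4138
  r2l: recall = 15/27 = 0.5556
Mean = (0.9167 + 0.6000 + 0.4138 + 0.5556) / 4 = 0.622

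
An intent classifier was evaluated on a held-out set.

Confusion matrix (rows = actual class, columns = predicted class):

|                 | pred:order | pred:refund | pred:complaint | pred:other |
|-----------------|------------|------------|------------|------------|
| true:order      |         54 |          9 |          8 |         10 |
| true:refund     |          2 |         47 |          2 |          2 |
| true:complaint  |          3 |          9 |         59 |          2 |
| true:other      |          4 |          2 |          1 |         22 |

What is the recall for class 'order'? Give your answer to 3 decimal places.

recall = TP/(TP+FN).
order: TP=54, FN=9+8+10=27 → 54/81 = 0.6667

0.667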